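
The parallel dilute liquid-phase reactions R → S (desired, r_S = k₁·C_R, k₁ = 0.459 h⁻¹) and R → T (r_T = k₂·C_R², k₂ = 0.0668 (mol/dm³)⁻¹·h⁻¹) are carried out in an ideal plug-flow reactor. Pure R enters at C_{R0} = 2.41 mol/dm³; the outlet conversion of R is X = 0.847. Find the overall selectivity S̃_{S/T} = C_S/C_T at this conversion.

5.10

C_R = C_{R0}(1−X) = 0.3687 mol/dm³.
Along a PFR/batch, dC_S/dC_R = −r_S/(r_S+r_T) = −k₁/(k₁+k₂·C_R).
Integrating from C_{R0} to C_R: C_S = (0.459/0.0668)·ln[(0.459+0.0668·2.41)/(0.459+0.0668·0.369)] = 6.871·ln(0.6200/0.4836) = 1.707 mol/dm³.
C_T = (C_{R0}−C_R)−C_S = 0.3346 mol/dm³; S̃_{S/T} = 1.707/0.3346 = 5.10.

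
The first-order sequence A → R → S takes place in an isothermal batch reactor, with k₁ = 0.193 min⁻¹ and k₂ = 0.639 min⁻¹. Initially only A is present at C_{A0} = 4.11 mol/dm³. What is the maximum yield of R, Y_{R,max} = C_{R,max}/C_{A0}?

For a first-order series the maximum intermediate yield is C_{R,max}/C_{A0} = (k₁/k₂)^[k₂/(k₂−k₁)].
= (0.193/0.639)^(0.639/(0.639−0.193)) = (0.3020)^(1.433) = 0.1799.

0.180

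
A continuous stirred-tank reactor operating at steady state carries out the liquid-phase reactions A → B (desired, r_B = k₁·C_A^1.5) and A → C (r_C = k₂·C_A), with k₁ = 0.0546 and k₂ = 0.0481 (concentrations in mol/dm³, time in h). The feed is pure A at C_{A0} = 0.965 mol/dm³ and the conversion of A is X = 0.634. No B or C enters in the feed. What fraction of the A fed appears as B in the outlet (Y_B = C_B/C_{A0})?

Exit C_A = C_{A0}(1−X) = 0.965×0.366 = 0.3532 mol/dm³.
A CSTR operates uniformly at the exit composition, giving r_B = 0.01146 and r_C = 0.01699 (each k·C_A^n at C_A = 0.3532).
Fraction of consumed A going to B: r_B/(r_B+r_C) = 0.4028.
C_B = 0.4028·C_{A0}·X = 0.4028×0.965×0.634 = 0.246 mol/dm³; Y_B = C_B/C_{A0} = 0.255.

0.255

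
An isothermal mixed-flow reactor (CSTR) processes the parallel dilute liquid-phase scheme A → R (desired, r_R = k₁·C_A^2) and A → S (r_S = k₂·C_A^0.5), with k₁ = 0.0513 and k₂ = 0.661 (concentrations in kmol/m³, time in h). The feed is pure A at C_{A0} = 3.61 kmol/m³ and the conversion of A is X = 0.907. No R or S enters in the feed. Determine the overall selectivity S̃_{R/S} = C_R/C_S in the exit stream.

0.0151

Exit C_A = C_{A0}(1−X) = 3.61×0.0930 = 0.3357 kmol/m³.
Rates in a CSTR are evaluated at the outlet concentration: r_R = 0.0513×0.3357^2 = 0.005782, r_S = 0.661×0.3357^0.5 = 0.3830.
Overall selectivity = C_R/C_S = r_Rτ/(r_Sτ) = r_R/r_S = 0.0151.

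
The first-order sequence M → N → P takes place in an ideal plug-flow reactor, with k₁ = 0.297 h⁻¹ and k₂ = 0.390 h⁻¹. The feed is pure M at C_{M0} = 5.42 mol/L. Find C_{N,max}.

At the optimum, C_{N,max}/C_{M0} = (k₁/k₂)^[k₂/(k₂−k₁)].
= (0.297/0.390)^(0.390/(0.390−0.297)) = (0.7615)^(4.194) = 0.3191.
C_{N,max} = 0.3191×5.42 = 1.73 mol/L.

1.73 mol/L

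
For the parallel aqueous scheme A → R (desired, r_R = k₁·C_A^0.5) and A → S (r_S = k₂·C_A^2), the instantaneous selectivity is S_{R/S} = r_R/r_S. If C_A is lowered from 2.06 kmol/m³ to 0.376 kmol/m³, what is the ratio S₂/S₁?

12.8

S_{R/S} = (k₁/k₂)·C_A^-1.5, so S₂/S₁ = (C_{A,2}/C_{A,1})^-1.5.
= (0.376/2.06)^(-1.5) = (0.1825)^(-1.5) = 12.8.
Selectivity toward R rises as C_A falls — low-concentration operation is favoured.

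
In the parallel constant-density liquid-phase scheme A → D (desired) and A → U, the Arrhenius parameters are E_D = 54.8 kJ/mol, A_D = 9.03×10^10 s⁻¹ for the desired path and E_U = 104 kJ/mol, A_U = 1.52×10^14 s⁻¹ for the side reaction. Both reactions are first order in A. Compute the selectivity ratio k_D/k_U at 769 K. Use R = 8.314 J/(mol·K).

With equal orders, S_{D/U} = k_D/k_U = (A_D/A_U)·exp[(E_U−E_D)/(RT)].
(E_U−E_D)/(RT) = (104−54.8)×10³/(8.314×769) = 49200/6393 = 7.695.
k_D/k_U = (9.03×10^10/1.52×10^14)·exp(7.695) = 5.941×10^-4 × 2198 = 1.31.

1.31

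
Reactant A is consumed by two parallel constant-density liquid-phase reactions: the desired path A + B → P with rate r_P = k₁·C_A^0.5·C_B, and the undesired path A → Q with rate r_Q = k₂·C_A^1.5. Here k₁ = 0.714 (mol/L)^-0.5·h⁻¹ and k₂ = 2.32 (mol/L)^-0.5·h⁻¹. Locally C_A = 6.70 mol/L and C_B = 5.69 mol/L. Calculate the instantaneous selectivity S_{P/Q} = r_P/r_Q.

0.261

S_{P/Q} = r_P/r_Q = (k₁·C_A^0.5·C_B)/(k₂·C_A^1.5) = (k₁/k₂)·C_A⁻¹·C_B.
= (0.714×6.700^0.5×5.690) / (2.32×6.700^1.5) = 10.52/40.23 = 0.261.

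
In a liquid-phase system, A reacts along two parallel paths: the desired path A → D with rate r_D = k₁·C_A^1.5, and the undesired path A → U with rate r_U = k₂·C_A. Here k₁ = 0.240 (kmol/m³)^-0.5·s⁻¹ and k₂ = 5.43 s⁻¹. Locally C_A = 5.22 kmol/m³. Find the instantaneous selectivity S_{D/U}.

S_{D/U} = r_D/r_U = (k₁·C_A^1.5)/(k₂·C_A) = (k₁/k₂)·C_A^0.5.
= (0.240×5.220^1.5) / (5.43×5.220) = 2.862/28.34 = 0.101.
Since the desired path is higher order in A, keeping C_A high (PFR or concentrated feed) favours D.

0.101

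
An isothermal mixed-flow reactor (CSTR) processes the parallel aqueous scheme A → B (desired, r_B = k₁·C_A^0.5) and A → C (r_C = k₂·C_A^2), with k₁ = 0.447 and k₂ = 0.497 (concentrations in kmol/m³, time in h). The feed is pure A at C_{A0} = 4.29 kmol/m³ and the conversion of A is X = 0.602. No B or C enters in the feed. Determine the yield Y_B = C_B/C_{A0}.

0.173

Exit C_A = C_{A0}(1−X) = 4.29×0.398 = 1.707 kmol/m³.
A CSTR operates uniformly at the exit composition, giving r_B = 0.5841 and r_C = 1.449 (each k·C_A^n at C_A = 1.707).
Fraction of consumed A going to B: r_B/(r_B+r_C) = 0.2873.
C_B = 0.2873·C_{A0}·X = 0.2873×4.29×0.602 = 0.742 kmol/m³; Y_B = C_B/C_{A0} = 0.173.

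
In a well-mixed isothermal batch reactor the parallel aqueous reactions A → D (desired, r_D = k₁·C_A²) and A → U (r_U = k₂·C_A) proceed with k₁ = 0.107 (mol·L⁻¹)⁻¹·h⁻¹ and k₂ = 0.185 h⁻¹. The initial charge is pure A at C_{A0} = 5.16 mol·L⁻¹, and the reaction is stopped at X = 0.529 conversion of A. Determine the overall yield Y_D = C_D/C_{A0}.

0.360

C_A = C_{A0}(1−X) = 2.430 mol·L⁻¹.
Along a PFR/batch, dC_U/dC_A = −r_U/(r_D+r_U) = −k₂/(k₂+k₁·C_A).
Integrating from C_{A0} to C_A: C_U = (0.185/0.107)·ln[(0.185+0.107·5.16)/(0.185+0.107·2.43)] = 1.729·ln(0.7371/0.4450) = 0.8724 mol·L⁻¹.
Then C_D = (C_{A0}−C_A) − C_U = 2.730 − 0.8724 = 1.857 mol·L⁻¹.
Y_D = C_D/C_{A0} = 1.857/5.16 = 0.360.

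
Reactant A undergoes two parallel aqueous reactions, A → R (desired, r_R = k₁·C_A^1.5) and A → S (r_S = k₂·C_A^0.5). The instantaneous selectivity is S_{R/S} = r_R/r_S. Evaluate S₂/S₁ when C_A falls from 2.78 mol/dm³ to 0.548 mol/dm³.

S_{R/S} = (k₁/k₂)·C_A, so S₂/S₁ = (C_{A,2}/C_{A,1}).
= 0.548/2.78 = 0.197.

0.197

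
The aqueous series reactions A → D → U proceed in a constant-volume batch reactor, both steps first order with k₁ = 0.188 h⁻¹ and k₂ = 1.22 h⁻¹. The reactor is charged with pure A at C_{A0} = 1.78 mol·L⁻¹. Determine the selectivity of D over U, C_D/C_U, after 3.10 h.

0.284

Solving the coupled first-order balances gives C_D(t) = [k₁/(k₂−k₁)]·C_{A0}·(e^(−k₁t) − e^(−k₂t)).
e^(−k₁t) = e^(−0.188×3.10) = e^(−0.5828) = 0.5583; e^(−k₂t) = e^(−3.782) = 0.02278.
C_D = 0.188×1.78/(1.22−0.188) × (0.5583−0.02278) = 0.3243×0.5356 = 0.1737 mol·L⁻¹.
C_A = C_{A0}e^(−k₁t) = 0.9938 mol·L⁻¹, so C_U = C_{A0}−C_A−C_D = 0.6125 mol·L⁻¹; C_D/C_U = 0.284.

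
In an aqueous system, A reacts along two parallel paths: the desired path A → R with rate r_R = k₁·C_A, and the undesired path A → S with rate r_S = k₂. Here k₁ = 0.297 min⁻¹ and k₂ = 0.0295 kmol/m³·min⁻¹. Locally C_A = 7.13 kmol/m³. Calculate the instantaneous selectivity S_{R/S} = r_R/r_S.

S_{R/S} = r_R/r_S = (k₁·C_A)/(k₂) = (k₁/k₂)·C_A.
= (0.297×7.130) / (0.0295) = 2.118/0.02950 = 71.8.

71.8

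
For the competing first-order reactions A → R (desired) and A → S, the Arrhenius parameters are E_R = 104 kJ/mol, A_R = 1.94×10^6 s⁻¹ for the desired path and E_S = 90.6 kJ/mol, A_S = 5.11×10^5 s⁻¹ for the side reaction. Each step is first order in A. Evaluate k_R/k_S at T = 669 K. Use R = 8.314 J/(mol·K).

Since both paths have the same order in A, the concentration cancels and S_{R/S} = k_R/k_S = (A_R/A_S)·exp[(E_S−E_R)/(RT)].
(E_S−E_R)/(RT) = (90.6−104)×10³/(8.314×669) = -13400/5562 = -2.409.
k_R/k_S = (1.94×10^6/5.11×10^5)·exp(-2.409) = 3.796 × 0.08989 = 0.341.

0.341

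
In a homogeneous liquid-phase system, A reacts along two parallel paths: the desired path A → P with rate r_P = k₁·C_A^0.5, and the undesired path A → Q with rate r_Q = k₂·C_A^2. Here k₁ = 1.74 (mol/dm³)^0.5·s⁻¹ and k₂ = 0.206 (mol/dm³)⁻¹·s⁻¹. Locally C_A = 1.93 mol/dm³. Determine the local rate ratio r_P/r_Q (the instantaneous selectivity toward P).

S_{P/Q} = r_P/r_Q = (k₁·C_A^0.5)/(k₂·C_A^2) = (k₁/k₂)·C_A^-1.5.
= (1.74×1.930^0.5) / (0.206×1.930^2) = 2.417/0.7673 = 3.15.
The undesired path is higher order in A, so low C_A (CSTR or dilute feed) favours P.

3.15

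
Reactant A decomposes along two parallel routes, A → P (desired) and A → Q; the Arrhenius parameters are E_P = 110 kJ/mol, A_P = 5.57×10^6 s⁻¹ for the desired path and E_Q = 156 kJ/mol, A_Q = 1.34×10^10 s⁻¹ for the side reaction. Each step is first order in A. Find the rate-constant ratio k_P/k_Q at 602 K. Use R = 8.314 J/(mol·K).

With equal orders, S_{P/Q} = k_P/k_Q = (A_P/A_Q)·exp[(E_Q−E_P)/(RT)].
(E_Q−E_P)/(RT) = (156−110)×10³/(8.314×602) = 46000/5005 = 9.191.
k_P/k_Q = (5.57×10^6/1.34×10^10)·exp(9.191) = 4.157×10^-4 × 9806 = 4.08.

4.08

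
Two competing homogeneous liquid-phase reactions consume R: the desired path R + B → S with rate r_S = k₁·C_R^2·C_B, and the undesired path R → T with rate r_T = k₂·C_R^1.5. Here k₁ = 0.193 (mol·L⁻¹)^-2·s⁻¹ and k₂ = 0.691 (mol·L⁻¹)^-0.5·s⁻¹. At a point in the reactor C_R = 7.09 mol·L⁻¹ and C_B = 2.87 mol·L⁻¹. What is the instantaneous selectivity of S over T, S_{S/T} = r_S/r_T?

S_{S/T} = r_S/r_T = (k₁·C_R^2·C_B)/(k₂·C_R^1.5) = (k₁/k₂)·C_R^0.5·C_B.
= (0.193×7.090^2×2.870) / (0.691×7.090^1.5) = 27.84/13.05 = 2.13.
Since the desired path is higher order in R, keeping C_R high (PFR or concentrated feed) favours S.

2.13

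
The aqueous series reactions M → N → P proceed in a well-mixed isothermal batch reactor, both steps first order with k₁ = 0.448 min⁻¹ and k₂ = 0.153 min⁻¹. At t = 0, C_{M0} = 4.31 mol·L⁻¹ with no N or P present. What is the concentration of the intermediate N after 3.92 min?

2.46 mol·L⁻¹

For first-order series with pure M initially, C_N(t) = k₁C_{M0}/(k₂−k₁)·(e^(−k₁t) − e^(−k₂t)).
e^(−k₁t) = e^(−0.448×3.92) = e^(−1.756) = 0.1727; e^(−k₂t) = e^(−0.5998) = 0.5489.
C_N = 0.448×4.31/(0.153−0.448) × (0.1727−0.5489) = (-6.545)×(-0.3762) = 2.463 mol·L⁻¹.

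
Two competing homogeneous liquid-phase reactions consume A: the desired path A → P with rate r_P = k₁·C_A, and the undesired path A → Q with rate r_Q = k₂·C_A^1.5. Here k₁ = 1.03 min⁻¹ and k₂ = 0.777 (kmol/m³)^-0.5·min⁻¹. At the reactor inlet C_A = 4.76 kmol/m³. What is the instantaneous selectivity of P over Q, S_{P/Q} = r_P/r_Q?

S_{P/Q} = r_P/r_Q = (k₁·C_A)/(k₂·C_A^1.5) = (k₁/k₂)·C_A^-0.5.
= (1.03×4.760) / (0.777×4.760^1.5) = 4.903/8.069 = 0.608.
The undesired path is higher order in A, so low C_A (CSTR or dilute feed) favours P.

0.608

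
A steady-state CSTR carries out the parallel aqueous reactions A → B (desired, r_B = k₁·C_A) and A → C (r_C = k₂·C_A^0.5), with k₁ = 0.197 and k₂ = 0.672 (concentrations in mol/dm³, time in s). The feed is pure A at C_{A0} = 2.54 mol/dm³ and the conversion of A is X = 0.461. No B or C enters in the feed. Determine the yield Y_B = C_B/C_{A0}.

0.118

Exit C_A = C_{A0}(1−X) = 2.54×0.539 = 1.369 mol/dm³.
In a CSTR the entire volume is at exit conditions, so r_B = 0.197×1.369 = 0.2697 and r_C = 0.672×1.369^0.5 = 0.7863.
Fraction of consumed A going to B: r_B/(r_B+r_C) = 0.2554.
C_B = 0.2554·C_{A0}·X = 0.2554×2.54×0.461 = 0.299 mol/dm³; Y_B = C_B/C_{A0} = 0.118.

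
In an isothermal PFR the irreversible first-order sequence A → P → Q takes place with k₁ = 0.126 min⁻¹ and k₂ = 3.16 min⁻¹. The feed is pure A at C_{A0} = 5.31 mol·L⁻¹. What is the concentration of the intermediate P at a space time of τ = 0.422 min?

The intermediate concentration in a first-order A→B→C sequence is C_P = k₁C_{A0}(e^(−k₁τ) − e^(−k₂τ))/(k₂−k₁).
e^(−k₁τ) = e^(−0.126×0.422) = e^(−0.05317) = 0.9482; e^(−k₂τ) = e^(−1.334) = 0.2635.
C_P = 0.126×5.31/(3.16−0.126) × (0.9482−0.2635) = 0.2205×0.6847 = 0.1510 mol·L⁻¹.

0.151 mol·L⁻¹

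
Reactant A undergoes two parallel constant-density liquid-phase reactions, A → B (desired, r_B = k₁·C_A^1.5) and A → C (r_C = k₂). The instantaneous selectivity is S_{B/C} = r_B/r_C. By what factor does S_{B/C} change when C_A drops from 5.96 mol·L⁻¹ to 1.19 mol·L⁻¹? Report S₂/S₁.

S_{B/C} = (k₁/k₂)·C_A^1.5, so S₂/S₁ = (C_{A,2}/C_{A,1})^1.5.
= (1.19/5.96)^1.5 = (0.1997)^1.5 = 0.0892.
Selectivity toward B falls as C_A falls — high-concentration operation is favoured.

0.0892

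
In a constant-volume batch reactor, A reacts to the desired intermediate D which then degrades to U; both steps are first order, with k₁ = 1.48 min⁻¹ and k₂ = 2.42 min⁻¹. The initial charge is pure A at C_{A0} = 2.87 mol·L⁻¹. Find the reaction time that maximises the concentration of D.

0.523 min

For first-order series the maximum of C_D occurs at t_opt = ln(k₂/k₁)/(k₂−k₁).
= ln(2.42/1.48)/(2.42−1.48) = ln(1.635)/0.9400 = 0.4917/0.9400 = 0.523 min.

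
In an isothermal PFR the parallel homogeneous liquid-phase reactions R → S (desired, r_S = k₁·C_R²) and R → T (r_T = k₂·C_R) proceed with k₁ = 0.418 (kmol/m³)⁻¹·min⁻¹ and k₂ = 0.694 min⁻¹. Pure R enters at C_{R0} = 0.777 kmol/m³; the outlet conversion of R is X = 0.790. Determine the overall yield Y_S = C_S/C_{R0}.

C_R = C_{R0}(1−X) = 0.1632 kmol/m³.
Along a PFR/batch, dC_T/dC_R = −r_T/(r_S+r_T) = −k₂/(k₂+k₁·C_R).
Integrating from C_{R0} to C_R: C_T = (0.694/0.418)·ln[(0.694+0.418·0.777)/(0.694+0.418·0.163)] = 1.660·ln(1.019/0.7622) = 0.4817 kmol/m³.
Then C_S = (C_{R0}−C_R) − C_T = 0.6138 − 0.4817 = 0.1321 kmol/m³.
Y_S = C_S/C_{R0} = 0.1321/0.777 = 0.170.

0.170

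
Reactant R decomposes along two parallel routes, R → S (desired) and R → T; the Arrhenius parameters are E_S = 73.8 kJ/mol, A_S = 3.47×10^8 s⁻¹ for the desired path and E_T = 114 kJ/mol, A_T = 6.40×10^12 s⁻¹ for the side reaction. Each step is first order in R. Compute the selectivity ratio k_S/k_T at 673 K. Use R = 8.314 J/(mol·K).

0.0715

With equal orders, S_{S/T} = k_S/k_T = (A_S/A_T)·exp[(E_T−E_S)/(RT)].
(E_T−E_S)/(RT) = (114−73.8)×10³/(8.314×673) = 40200/5595 = 7.185.
k_S/k_T = (3.47×10^8/6.40×10^12)·exp(7.185) = 5.422×10^-5 × 1319 = 0.0715.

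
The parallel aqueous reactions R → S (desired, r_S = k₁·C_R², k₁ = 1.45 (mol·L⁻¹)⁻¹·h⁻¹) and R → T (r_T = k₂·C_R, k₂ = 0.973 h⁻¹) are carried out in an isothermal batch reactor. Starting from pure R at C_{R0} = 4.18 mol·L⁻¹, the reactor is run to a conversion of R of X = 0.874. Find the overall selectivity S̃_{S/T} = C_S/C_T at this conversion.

C_R = C_{R0}(1−X) = 0.5267 mol·L⁻¹.
Along a PFR/batch, dC_T/dC_R = −r_T/(r_S+r_T) = −k₂/(k₂+k₁·C_R).
Integrating from C_{R0} to C_R: C_T = (0.973/1.45)·ln[(0.973+1.45·4.18)/(0.973+1.45·0.527)] = 0.6710·ln(7.034/1.737) = 0.9386 mol·L⁻¹.
Then C_S = (C_{R0}−C_R) − C_T = 3.653 − 0.9386 = 2.715 mol·L⁻¹.
S̃_{S/T} = C_S/C_T = 2.715/0.9386 = 2.89.

2.89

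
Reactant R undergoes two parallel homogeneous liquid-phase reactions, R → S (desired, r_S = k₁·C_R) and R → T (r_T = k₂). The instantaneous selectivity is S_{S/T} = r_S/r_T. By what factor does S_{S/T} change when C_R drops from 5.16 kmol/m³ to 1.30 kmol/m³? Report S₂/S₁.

S_{S/T} = (k₁/k₂)·C_R, so S₂/S₁ = (C_{R,2}/C_{R,1}).
= 1.30/5.16 = 0.252.

0.252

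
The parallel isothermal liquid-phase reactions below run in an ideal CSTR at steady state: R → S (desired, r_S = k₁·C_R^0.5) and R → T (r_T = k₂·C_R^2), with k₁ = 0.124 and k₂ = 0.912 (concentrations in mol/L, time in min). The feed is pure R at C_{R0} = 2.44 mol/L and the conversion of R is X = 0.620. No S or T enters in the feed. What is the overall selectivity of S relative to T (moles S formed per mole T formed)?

Exit C_R = C_{R0}(1−X) = 2.44×0.380 = 0.9272 mol/L.
In a CSTR the entire volume is at exit conditions, so r_S = 0.124×0.9272^0.5 = 0.1194 and r_T = 0.912×0.9272^2 = 0.7840.
Overall selectivity = C_S/C_T = r_Sτ/(r_Tτ) = r_S/r_T = 0.152.

0.152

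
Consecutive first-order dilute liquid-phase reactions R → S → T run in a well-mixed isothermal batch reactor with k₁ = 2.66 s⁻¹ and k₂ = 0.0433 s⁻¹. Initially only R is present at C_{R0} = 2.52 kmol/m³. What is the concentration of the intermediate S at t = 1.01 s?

The intermediate concentration in a first-order A→B→C sequence is C_S = k₁C_{R0}(e^(−k₁t) − e^(−k₂t))/(k₂−k₁).
e^(−k₁t) = e^(−2.66×1.01) = e^(−2.687) = 0.06811; e^(−k₂t) = e^(−0.04373) = 0.9572.
C_S = 2.66×2.52/(0.0433−2.66) × (0.06811−0.9572) = (-2.562)×(-0.8891) = 2.278 kmol/m³.

2.28 kmol/m³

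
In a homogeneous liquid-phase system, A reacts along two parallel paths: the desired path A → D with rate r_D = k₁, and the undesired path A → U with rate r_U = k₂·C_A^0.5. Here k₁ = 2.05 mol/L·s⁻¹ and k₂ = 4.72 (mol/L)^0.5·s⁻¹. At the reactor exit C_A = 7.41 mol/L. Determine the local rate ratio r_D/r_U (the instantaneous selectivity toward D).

S_{D/U} = r_D/r_U = (k₁)/(k₂·C_A^0.5) = (k₁/k₂)·C_A^-0.5.
= (2.05) / (4.72×7.410^0.5) = 2.050/12.85 = 0.160.
The undesired path is higher order in A, so low C_A (CSTR or dilute feed) favours D.

0.160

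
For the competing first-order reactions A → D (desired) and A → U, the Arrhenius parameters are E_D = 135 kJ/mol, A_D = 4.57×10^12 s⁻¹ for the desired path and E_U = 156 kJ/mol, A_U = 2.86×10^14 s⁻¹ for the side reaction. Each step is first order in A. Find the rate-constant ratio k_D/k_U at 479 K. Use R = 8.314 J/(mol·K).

3.12

With equal orders, S_{D/U} = k_D/k_U = (A_D/A_U)·exp[(E_U−E_D)/(RT)].
(E_U−E_D)/(RT) = (156−135)×10³/(8.314×479) = 21000/3982 = 5.273.
k_D/k_U = (4.57×10^12/2.86×10^14)·exp(5.273) = 0.01598 × 195.0 = 3.12.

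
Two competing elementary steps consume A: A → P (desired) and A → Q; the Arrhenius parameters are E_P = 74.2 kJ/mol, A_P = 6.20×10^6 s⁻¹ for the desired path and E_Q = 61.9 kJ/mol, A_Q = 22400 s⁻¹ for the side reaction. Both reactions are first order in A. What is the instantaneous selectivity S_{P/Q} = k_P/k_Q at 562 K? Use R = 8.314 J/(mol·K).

With equal orders, S_{P/Q} = k_P/k_Q = (A_P/A_Q)·exp[(E_Q−E_P)/(RT)].
(E_Q−E_P)/(RT) = (61.9−74.2)×10³/(8.314×562) = -12300/4672 = -2.632.
k_P/k_Q = (6.20×10^6/22400)·exp(-2.632) = 276.8 × 0.07190 = 19.9.

19.9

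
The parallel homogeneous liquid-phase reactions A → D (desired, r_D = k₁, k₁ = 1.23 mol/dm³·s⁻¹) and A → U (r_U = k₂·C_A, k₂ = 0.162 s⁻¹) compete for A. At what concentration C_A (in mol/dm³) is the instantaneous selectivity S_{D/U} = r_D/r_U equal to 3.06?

2.48 mol/dm³

S_{D/U} = (k₁/k₂)·C_A⁻¹ ⇒ C_A = (S·k₂/k₁)^(-1).
= (3.06×0.162/1.23)^(-1) = (0.4030)^(-1) = 2.48 mol/dm³.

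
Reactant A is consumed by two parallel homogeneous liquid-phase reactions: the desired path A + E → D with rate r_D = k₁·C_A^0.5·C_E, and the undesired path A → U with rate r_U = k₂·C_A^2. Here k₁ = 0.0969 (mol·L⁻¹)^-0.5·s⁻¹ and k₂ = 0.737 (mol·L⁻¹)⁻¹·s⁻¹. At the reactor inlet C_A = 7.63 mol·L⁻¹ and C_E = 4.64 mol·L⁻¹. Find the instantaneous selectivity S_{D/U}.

0.0289

S_{D/U} = r_D/r_U = (k₁·C_A^0.5·C_E)/(k₂·C_A^2) = (k₁/k₂)·C_A^-1.5·C_E.
= (0.0969×7.630^0.5×4.640) / (0.737×7.630^2) = 1.242/42.91 = 0.0289.
The undesired path is higher order in A, so low C_A (CSTR or dilute feed) favours D.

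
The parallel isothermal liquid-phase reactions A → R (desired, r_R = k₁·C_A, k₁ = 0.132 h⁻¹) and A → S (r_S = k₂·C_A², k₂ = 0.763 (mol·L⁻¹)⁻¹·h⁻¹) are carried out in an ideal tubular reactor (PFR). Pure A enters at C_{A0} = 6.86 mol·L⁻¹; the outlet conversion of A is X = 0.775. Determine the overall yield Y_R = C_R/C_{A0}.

0.0356

C_A = C_{A0}(1−X) = 1.543 mol·L⁻¹.
Along a PFR/batch, dC_R/dC_A = −r_R/(r_R+r_S) = −k₁/(k₁+k₂·C_A).
Integrating from C_{A0} to C_A: C_R = (0.132/0.763)·ln[(0.132+0.763·6.86)/(0.132+0.763·1.54)] = 0.1730·ln(5.366/1.310) = 0.2440 mol·L⁻¹.
Y_R = C_R/C_{A0} = 0.2440/6.86 = 0.0356.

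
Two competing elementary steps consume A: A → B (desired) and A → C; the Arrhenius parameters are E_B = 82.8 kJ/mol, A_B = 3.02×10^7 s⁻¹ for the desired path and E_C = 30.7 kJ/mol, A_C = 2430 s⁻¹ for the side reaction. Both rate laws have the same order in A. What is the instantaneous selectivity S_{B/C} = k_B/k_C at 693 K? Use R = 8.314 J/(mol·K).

1.47

Since both paths have the same order in A, the concentration cancels and S_{B/C} = k_B/k_C = (A_B/A_C)·exp[(E_C−E_B)/(RT)].
(E_C−E_B)/(RT) = (30.7−82.8)×10³/(8.314×693) = -52100/5762 = -9.043.
k_B/k_C = (3.02×10^7/2430)·exp(-9.043) = 12428 × 1.183×10^-4 = 1.47.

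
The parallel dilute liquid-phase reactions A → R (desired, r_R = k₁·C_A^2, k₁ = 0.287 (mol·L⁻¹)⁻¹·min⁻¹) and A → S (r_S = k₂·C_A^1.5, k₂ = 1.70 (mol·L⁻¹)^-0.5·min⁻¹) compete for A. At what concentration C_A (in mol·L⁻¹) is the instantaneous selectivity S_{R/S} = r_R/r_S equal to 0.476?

S_{R/S} = (k₁/k₂)·C_A^0.5 ⇒ C_A = (S·k₂/k₁)^(2).
= (0.476×1.70/0.287)^(2) = (2.820)^(2) = 7.95 mol·L⁻¹.

7.95 mol·L⁻¹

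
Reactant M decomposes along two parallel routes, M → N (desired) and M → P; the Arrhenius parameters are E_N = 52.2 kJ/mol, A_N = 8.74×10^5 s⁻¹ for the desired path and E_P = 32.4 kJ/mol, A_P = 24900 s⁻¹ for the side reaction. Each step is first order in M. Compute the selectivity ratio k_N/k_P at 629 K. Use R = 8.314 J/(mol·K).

With equal orders, S_{N/P} = k_N/k_P = (A_N/A_P)·exp[(E_P−E_N)/(RT)].
(E_P−E_N)/(RT) = (32.4−52.2)×10³/(8.314×629) = -19800/5230 = -3.786.
k_N/k_P = (8.74×10^5/24900)·exp(-3.786) = 35.10 × 0.02268 = 0.796.
Since E_N > E_P, raising the temperature improves selectivity toward N.

0.796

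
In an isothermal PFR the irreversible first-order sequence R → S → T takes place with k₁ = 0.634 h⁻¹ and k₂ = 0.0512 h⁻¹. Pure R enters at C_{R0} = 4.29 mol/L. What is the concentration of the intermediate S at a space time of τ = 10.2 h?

2.76 mol/L

For first-order series with pure R initially, C_S(τ) = k₁C_{R0}/(k₂−k₁)·(e^(−k₁τ) − e^(−k₂τ)).
e^(−k₁τ) = e^(−0.634×10.2) = e^(−6.467) = 0.001554; e^(−k₂τ) = e^(−0.5222) = 0.5932.
C_S = 0.634×4.29/(0.0512−0.634) × (0.001554−0.5932) = (-4.667)×(-0.5916) = 2.761 mol/L.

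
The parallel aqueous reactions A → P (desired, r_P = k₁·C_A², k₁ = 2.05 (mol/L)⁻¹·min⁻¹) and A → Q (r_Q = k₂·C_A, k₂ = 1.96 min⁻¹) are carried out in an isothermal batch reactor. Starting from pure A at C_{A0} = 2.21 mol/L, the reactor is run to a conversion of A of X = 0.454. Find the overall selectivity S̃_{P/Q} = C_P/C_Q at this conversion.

1.75

C_A = C_{A0}(1−X) = 1.207 mol/L.
Along a PFR/batch, dC_Q/dC_A = −r_Q/(r_P+r_Q) = −k₂/(k₂+k₁·C_A).
Integrating from C_{A0} to C_A: C_Q = (1.96/2.05)·ln[(1.96+2.05·2.21)/(1.96+2.05·1.21)] = 0.9561·ln(6.490/4.434) = 0.3644 mol/L.
Then C_P = (C_{A0}−C_A) − C_Q = 1.003 − 0.3644 = 0.6390 mol/L.
S̃_{P/Q} = C_P/C_Q = 0.6390/0.3644 = 1.75.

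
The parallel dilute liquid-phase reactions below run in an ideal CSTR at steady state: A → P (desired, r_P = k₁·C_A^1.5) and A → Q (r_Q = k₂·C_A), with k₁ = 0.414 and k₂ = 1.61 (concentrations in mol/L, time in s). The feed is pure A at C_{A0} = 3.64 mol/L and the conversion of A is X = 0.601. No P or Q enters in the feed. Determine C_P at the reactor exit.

Exit C_A = C_{A0}(1−X) = 3.64×0.399 = 1.452 mol/L.
Rates in a CSTR are evaluated at the outlet concentration: r_P = 0.414×1.452^1.5 = 0.7246, r_Q = 1.61×1.452 = 2.338.
Fraction of consumed A going to P: r_P/(r_P+r_Q) = 0.2366.
C_P = 0.2366·C_{A0}·X = 0.2366×3.64×0.601 = 0.518 mol/L.

0.518 mol/L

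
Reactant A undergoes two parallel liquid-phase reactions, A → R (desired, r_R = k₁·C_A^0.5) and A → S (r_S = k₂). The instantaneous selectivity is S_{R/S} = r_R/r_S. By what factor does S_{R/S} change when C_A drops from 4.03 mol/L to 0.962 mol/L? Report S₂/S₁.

S_{R/S} = (k₁/k₂)·C_A^0.5, so S₂/S₁ = (C_{A,2}/C_{A,1})^0.5.
= (0.962/4.03)^0.5 = (0.2387)^0.5 = 0.489.
Selectivity toward R falls as C_A falls — high-concentration operation is favoured.

0.489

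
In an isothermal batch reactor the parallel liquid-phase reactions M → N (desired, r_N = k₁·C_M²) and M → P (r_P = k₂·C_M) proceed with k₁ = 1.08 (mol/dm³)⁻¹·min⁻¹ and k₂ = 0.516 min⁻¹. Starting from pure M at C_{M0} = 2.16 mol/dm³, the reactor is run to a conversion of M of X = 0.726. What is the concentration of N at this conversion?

C_M = C_{M0}(1−X) = 0.5918 mol/dm³.
Along a PFR/batch, dC_P/dC_M = −r_P/(r_N+r_P) = −k₂/(k₂+k₁·C_M).
Integrating from C_{M0} to C_M: C_P = (0.516/1.08)·ln[(0.516+1.08·2.16)/(0.516+1.08·0.592)] = 0.4778·ln(2.849/1.155) = 0.4313 mol/dm³.
Then C_N = (C_{M0}−C_M) − C_P = 1.568 − 0.4313 = 1.137 mol/dm³.

1.14 mol/dm³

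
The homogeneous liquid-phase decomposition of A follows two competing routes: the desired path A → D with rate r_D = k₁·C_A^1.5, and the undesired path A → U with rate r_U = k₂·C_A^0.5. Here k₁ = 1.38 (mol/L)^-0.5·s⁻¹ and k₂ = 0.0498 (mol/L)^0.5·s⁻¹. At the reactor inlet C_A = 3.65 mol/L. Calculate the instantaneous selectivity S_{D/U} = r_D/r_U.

101

S_{D/U} = r_D/r_U = (k₁·C_A^1.5)/(k₂·C_A^0.5) = (k₁/k₂)·C_A.
= (1.38×3.650^1.5) / (0.0498×3.650^0.5) = 9.623/0.09514 = 101.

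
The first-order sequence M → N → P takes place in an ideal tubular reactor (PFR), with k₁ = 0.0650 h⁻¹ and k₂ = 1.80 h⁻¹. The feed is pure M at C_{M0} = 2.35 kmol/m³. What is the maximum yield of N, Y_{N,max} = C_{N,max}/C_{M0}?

At the optimum, C_{N,max}/C_{M0} = (k₁/k₂)^[k₂/(k₂−k₁)].
= (0.0650/1.80)^(1.80/(1.80−0.0650)) = (0.03611)^(1.037) = 0.03189.

0.0319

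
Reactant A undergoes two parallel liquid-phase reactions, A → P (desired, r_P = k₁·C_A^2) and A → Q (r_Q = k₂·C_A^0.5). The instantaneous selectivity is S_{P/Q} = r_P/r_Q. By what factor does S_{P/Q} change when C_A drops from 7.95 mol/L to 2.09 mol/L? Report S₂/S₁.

0.135

S_{P/Q} = (k₁/k₂)·C_A^1.5, so S₂/S₁ = (C_{A,2}/C_{A,1})^1.5.
= (2.09/7.95)^1.5 = (0.2629)^1.5 = 0.135.
Selectivity toward P falls as C_A falls — high-concentration operation is favoured.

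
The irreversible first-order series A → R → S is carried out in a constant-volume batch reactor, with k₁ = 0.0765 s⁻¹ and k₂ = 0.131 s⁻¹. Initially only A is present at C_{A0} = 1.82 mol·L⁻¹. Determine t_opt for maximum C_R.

9.87 s

For first-order series the maximum of C_R occurs at t_opt = ln(k₂/k₁)/(k₂−k₁).
= ln(0.131/0.0765)/(0.131−0.0765) = ln(1.712)/0.05450 = 0.5379/0.05450 = 9.87 s.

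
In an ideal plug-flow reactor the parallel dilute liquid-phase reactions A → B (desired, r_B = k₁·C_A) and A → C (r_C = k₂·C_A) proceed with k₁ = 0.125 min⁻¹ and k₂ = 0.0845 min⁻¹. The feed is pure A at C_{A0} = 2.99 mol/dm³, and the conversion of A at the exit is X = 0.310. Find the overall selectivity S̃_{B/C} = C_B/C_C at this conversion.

1.48

C_A = C_{A0}(1−X) = 2.063 mol/dm³.
Both paths are first order in A, so the instantaneous fraction to B is constant: dC_B/d(−C_A) = k₁/(k₁+k₂) = 0.5967.
C_B = 0.5967·(C_{A0}−C_A) = 0.5967×0.9269 = 0.553 mol/dm³.
C_C = (C_{A0}−C_A)−C_B = 0.3739 mol/dm³; S̃_{B/C} = 0.5530/0.3739 = 1.48.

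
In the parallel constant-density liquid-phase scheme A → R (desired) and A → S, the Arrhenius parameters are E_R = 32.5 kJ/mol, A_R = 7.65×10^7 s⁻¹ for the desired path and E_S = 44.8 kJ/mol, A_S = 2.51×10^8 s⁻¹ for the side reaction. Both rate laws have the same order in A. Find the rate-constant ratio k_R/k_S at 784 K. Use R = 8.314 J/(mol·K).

2.01

Since both paths have the same order in A, the concentration cancels and S_{R/S} = k_R/k_S = (A_R/A_S)·exp[(E_S−E_R)/(RT)].
(E_S−E_R)/(RT) = (44.8−32.5)×10³/(8.314×784) = 12300/6518 = 1.887.
k_R/k_S = (7.65×10^7/2.51×10^8)·exp(1.887) = 0.3048 × 6.600 = 2.01.
Since E_R < E_S, lowering the temperature improves selectivity toward R.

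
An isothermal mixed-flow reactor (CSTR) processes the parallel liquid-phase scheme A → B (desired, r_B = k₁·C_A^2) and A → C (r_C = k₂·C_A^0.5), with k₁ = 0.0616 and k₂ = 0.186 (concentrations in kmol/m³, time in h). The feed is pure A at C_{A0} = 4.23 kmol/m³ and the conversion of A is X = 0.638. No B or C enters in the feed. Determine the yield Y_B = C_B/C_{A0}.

Exit C_A = C_{A0}(1−X) = 4.23×0.362 = 1.531 kmol/m³.
A CSTR operates uniformly at the exit composition, giving r_B = 0.1444 and r_C = 0.2302 (each k·C_A^n at C_A = 1.531).
Fraction of consumed A going to B: r_B/(r_B+r_C) = 0.3856.
C_B = 0.3856·C_{A0}·X = 0.3856×4.23×0.638 = 1.04 kmol/m³; Y_B = C_B/C_{A0} = 0.246.

0.246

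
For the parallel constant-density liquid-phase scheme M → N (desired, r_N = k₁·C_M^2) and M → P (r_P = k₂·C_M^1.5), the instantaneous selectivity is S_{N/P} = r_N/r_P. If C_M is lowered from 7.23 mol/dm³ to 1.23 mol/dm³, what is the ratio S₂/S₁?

S_{N/P} = (k₁/k₂)·C_M^0.5, so S₂/S₁ = (C_{M,2}/C_{M,1})^0.5.
= (1.23/7.23)^0.5 = (0.1701)^0.5 = 0.412.
Selectivity toward N falls as C_M falls — high-concentration operation is favoured.

0.412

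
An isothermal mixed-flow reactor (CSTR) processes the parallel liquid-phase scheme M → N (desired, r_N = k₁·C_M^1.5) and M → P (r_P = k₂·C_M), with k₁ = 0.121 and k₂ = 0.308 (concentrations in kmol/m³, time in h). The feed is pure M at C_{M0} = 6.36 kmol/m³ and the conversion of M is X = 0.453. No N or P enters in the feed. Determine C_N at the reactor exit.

1.22 kmol/m³

Exit C_M = C_{M0}(1−X) = 6.36×0.547 = 3.479 kmol/m³.
In a CSTR the entire volume is at exit conditions, so r_N = 0.121×3.479^1.5 = 0.7851 and r_P = 0.308×3.479 = 1.072.
Fraction of consumed M going to N: r_N/(r_N+r_P) = 0.4229.
C_N = 0.4229·C_{M0}·X = 0.4229×6.36×0.453 = 1.22 kmol/m³.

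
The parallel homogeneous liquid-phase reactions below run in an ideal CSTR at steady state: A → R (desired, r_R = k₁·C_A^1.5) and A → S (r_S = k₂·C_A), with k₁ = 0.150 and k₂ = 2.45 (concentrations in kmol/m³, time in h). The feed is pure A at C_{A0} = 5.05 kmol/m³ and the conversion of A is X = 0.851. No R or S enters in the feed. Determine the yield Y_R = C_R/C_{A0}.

0.0429

Exit C_A = C_{A0}(1−X) = 5.05×0.149 = 0.7525 kmol/m³.
A CSTR operates uniformly at the exit composition, giving r_R = 0.09791 and r_S = 1.844 (each k·C_A^n at C_A = 0.7525).
Fraction of consumed A going to R: r_R/(r_R+r_S) = 0.05043.
C_R = 0.05043·C_{A0}·X = 0.05043×5.05×0.851 = 0.217 kmol/m³; Y_R = C_R/C_{A0} = 0.0429.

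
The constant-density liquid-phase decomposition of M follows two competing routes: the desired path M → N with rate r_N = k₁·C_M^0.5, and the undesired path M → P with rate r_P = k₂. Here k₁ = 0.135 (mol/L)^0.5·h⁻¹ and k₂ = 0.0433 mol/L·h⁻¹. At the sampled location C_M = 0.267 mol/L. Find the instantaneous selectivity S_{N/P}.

1.61

S_{N/P} = r_N/r_P = (k₁·C_M^0.5)/(k₂) = (k₁/k₂)·C_M^0.5.
= (0.135×0.2670^0.5) / (0.0433) = 0.06976/0.04330 = 1.61.
Since the desired path is higher order in M, keeping C_M high (PFR or concentrated feed) favours N.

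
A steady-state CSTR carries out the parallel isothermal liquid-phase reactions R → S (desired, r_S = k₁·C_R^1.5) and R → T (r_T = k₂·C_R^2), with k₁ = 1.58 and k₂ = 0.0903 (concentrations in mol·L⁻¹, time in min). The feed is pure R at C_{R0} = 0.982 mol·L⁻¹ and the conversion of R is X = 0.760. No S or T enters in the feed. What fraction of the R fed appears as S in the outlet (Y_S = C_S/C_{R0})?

Exit C_R = C_{R0}(1−X) = 0.982×0.240 = 0.2357 mol·L⁻¹.
A CSTR operates uniformly at the exit composition, giving r_S = 0.1808 and r_T = 0.005016 (each k·C_R^n at C_R = 0.2357).
Fraction of consumed R going to S: r_S/(r_S+r_T) = 0.9730.
C_S = 0.9730·C_{R0}·X = 0.9730×0.982×0.760 = 0.726 mol·L⁻¹; Y_S = C_S/C_{R0} = 0.739.

0.739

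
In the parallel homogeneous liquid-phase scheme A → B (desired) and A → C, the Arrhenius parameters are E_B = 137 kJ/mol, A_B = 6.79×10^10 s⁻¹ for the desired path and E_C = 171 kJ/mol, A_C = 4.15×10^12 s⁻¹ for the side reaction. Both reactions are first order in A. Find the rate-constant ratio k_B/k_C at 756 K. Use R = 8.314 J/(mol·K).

3.66

Since both paths have the same order in A, the concentration cancels and S_{B/C} = k_B/k_C = (A_B/A_C)·exp[(E_C−E_B)/(RT)].
(E_C−E_B)/(RT) = (171−137)×10³/(8.314×756) = 34000/6285 = 5.409.
k_B/k_C = (6.79×10^10/4.15×10^12)·exp(5.409) = 0.01636 × 223.5 = 3.66.
Since E_B < E_C, lowering the temperature improves selectivity toward B.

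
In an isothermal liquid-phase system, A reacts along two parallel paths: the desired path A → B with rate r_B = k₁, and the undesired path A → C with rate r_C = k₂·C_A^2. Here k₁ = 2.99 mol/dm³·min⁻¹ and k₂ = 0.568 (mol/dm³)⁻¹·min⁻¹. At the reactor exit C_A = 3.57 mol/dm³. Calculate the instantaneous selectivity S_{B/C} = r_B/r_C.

0.413

S_{B/C} = r_B/r_C = (k₁)/(k₂·C_A^2) = (k₁/k₂)·C_A^-2.
= (2.99) / (0.568×3.570^2) = 2.990/7.239 = 0.413.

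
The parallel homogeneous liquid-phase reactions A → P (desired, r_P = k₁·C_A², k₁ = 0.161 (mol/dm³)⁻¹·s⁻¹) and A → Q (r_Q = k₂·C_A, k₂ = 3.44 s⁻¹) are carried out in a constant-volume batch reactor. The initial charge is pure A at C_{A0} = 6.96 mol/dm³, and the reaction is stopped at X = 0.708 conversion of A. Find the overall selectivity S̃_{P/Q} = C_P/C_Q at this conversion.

0.207

C_A = C_{A0}(1−X) = 2.032 mol/dm³.
Along a PFR/batch, dC_Q/dC_A = −r_Q/(r_P+r_Q) = −k₂/(k₂+k₁·C_A).
Integrating from C_{A0} to C_A: C_Q = (3.44/0.161)·ln[(3.44+0.161·6.96)/(3.44+0.161·2.03)] = 21.37·ln(4.561/3.767) = 4.083 mol/dm³.
Then C_P = (C_{A0}−C_A) − C_Q = 4.928 − 4.083 = 0.8443 mol/dm³.
S̃_{P/Q} = C_P/C_Q = 0.8443/4.083 = 0.207.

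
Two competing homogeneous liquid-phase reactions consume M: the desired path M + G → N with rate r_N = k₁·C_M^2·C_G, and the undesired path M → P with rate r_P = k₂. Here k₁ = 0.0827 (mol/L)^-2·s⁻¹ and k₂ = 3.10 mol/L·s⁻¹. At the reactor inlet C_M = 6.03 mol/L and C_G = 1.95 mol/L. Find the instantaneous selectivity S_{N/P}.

S_{N/P} = r_N/r_P = (k₁·C_M^2·C_G)/(k₂) = (k₁/k₂)·C_M^2·C_G.
= (0.0827×6.030^2×1.950) / (3.10) = 5.864/3.100 = 1.89.
Since the desired path is higher order in M, keeping C_M high (PFR or concentrated feed) favours N.

1.89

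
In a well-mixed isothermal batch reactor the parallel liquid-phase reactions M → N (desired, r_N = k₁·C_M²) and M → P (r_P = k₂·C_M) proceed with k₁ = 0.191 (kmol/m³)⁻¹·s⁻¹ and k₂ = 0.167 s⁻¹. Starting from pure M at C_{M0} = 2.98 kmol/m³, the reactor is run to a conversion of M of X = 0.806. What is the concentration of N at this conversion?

1.55 kmol/m³

C_M = C_{M0}(1−X) = 0.5781 kmol/m³.
Along a PFR/batch, dC_P/dC_M = −r_P/(r_N+r_P) = −k₂/(k₂+k₁·C_M).
Integrating from C_{M0} to C_M: C_P = (0.167/0.191)·ln[(0.167+0.191·2.98)/(0.167+0.191·0.578)] = 0.8743·ln(0.7362/0.2774) = 0.8533 kmol/m³.
Then C_N = (C_{M0}−C_M) − C_P = 2.402 − 0.8533 = 1.549 kmol/m³.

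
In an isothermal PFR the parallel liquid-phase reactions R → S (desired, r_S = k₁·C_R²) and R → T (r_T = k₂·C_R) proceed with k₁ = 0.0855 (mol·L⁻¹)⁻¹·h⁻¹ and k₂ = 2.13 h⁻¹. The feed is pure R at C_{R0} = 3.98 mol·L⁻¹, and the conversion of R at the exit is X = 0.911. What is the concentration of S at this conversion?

C_R = C_{R0}(1−X) = 0.3542 mol·L⁻¹.
Along a PFR/batch, dC_T/dC_R = −r_T/(r_S+r_T) = −k₂/(k₂+k₁·C_R).
Integrating from C_{R0} to C_R: C_T = (2.13/0.0855)·ln[(2.13+0.0855·3.98)/(2.13+0.0855·0.354)] = 24.91·ln(2.470/2.160) = 3.341 mol·L⁻¹.
Then C_S = (C_{R0}−C_R) − C_T = 3.626 − 3.341 = 0.2852 mol·L⁻¹.

0.285 mol·L⁻¹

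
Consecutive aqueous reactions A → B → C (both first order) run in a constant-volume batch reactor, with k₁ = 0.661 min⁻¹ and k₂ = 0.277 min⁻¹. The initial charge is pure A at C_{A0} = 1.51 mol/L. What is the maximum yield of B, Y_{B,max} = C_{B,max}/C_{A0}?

0.534

At the optimum, C_{B,max}/C_{A0} = (k₁/k₂)^[k₂/(k₂−k₁)].
= (0.661/0.277)^(0.277/(0.277−0.661)) = (2.386)^(-0.7214) = 0.5340.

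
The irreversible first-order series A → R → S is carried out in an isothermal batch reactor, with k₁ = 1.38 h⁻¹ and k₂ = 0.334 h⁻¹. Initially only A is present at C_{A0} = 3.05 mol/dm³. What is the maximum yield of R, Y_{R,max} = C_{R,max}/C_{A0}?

At the optimum, C_{R,max}/C_{A0} = (k₁/k₂)^[k₂/(k₂−k₁)].
= (1.38/0.334)^(0.334/(0.334−1.38)) = (4.132)^(-0.3193) = 0.6357.

0.636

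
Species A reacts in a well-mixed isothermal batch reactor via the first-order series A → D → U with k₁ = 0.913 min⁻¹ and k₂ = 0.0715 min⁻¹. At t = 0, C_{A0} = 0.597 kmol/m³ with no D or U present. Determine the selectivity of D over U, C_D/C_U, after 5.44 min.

2.74

Solving the coupled first-order balances gives C_D(t) = [k₁/(k₂−k₁)]·C_{A0}·(e^(−k₁t) − e^(−k₂t)).
e^(−k₁t) = e^(−0.913×5.44) = e^(−4.967) = 0.006966; e^(−k₂t) = e^(−0.3890) = 0.6778.
C_D = 0.913×0.597/(0.0715−0.913) × (0.006966−0.6778) = (-0.6477)×(-0.6708) = 0.4345 kmol/m³.
C_A = C_{A0}e^(−k₁t) = 0.004159 kmol/m³, so C_U = C_{A0}−C_A−C_D = 0.1584 kmol/m³; C_D/C_U = 2.74.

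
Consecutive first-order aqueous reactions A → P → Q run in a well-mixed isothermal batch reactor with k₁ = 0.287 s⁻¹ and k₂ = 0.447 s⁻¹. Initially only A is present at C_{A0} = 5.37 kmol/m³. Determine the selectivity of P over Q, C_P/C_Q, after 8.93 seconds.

0.129

For first-order series with pure A initially, C_P(t) = k₁C_{A0}/(k₂−k₁)·(e^(−k₁t) − e^(−k₂t)).
e^(−k₁t) = e^(−0.287×8.93) = e^(−2.563) = 0.07708; e^(−k₂t) = e^(−3.992) = 0.01847.
C_P = 0.287×5.37/(0.447−0.287) × (0.07708−0.01847) = 9.632×0.05861 = 0.5646 kmol/m³.
C_A = C_{A0}e^(−k₁t) = 0.4139 kmol/m³, so C_Q = C_{A0}−C_A−C_P = 4.392 kmol/m³; C_P/C_Q = 0.129.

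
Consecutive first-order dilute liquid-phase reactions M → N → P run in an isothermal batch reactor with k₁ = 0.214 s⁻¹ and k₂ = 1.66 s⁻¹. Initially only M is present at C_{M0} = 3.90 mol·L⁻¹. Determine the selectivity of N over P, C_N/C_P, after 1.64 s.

0.469

For first-order series with pure M initially, C_N(t) = k₁C_{M0}/(k₂−k₁)·(e^(−k₁t) − e^(−k₂t)).
e^(−k₁t) = e^(−0.214×1.64) = e^(−0.3510) = 0.7040; e^(−k₂t) = e^(−2.722) = 0.06572.
C_N = 0.214×3.90/(1.66−0.214) × (0.7040−0.06572) = 0.5772×0.6383 = 0.3684 mol·L⁻¹.
C_M = C_{M0}e^(−k₁t) = 2.746 mol·L⁻¹, so C_P = C_{M0}−C_M−C_N = 0.7859 mol·L⁻¹; C_N/C_P = 0.469.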